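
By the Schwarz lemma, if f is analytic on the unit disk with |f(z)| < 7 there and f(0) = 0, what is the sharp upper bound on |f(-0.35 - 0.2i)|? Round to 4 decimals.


Step 1: g = f/7 maps D -> D with g(0) = 0, so by the Schwarz lemma |g(z)| <= |z|, i.e. |f(z)| <= 7|z|; this is sharp (f(z) = 7z).
Step 2: |z0|^2 = (-0.35)^2 + (-0.2)^2 = 0.1625
Step 3: |z0| = sqrt(0.1625) = 0.403113
Step 4: Best bound = 7 * |z0| = 7 * 0.403113 = 2.8218

2.8218


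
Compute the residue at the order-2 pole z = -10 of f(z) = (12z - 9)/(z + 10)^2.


Step 1: Pole of order 2 at z = -10
Step 2: Res = lim d/dz [(z + 10)^2 * f(z)] as z -> -10
Step 3: (z + 10)^2 * f(z) = 12z - 9
Step 4: d/dz[12z - 9] = 12

12


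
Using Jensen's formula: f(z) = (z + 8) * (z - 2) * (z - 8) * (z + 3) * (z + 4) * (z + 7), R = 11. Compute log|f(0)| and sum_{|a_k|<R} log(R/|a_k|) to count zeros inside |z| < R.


Jensen's formula: (1/2pi)*integral log|f(Re^it)|dt = log|f(0)| + sum_{|a_k|<R} log(R/|a_k|)
Step 1: f(0) = 8 * (-2) * (-8) * 3 * 4 * 7 = 10752
Step 2: log|f(0)| = log|-8| + log|2| + log|8| + log|-3| + log|-4| + log|-7| = 9.2828
Step 3: Zeros inside |z| < 11: -8, 2, 8, -3, -4, -7
Step 4: Jensen sum = log(11/8) + log(11/2) + log(11/8) + log(11/3) + log(11/4) + log(11/7) = 5.1045
Step 5: n(R) = number of terms in the Jensen sum = count of zeros inside |z| < 11 = 6

6


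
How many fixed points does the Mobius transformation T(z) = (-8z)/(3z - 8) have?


Step 1: Fixed points satisfy T(z) = z
Step 2: 3z^2 = 0
Step 3: Discriminant = 0^2 - 4*3*0 = 0
Step 4: Number of fixed points = 1

1


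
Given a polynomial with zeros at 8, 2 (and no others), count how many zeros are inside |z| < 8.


Step 1: Check each root:
  z = 8: |8| = 8 >= 8
  z = 2: |2| = 2 < 8
Step 2: Count = 1

1


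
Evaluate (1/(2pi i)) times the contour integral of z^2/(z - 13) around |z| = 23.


Step 1: f(z) = z^2, a = 13 is inside |z| = 23
Step 2: By Cauchy integral formula: (1/(2pi*i)) * integral = f(a)
Step 3: f(13) = 13^2 = 169

169


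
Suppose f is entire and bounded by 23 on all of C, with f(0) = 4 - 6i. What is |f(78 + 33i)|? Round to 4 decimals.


Step 1: By Liouville's theorem, a bounded entire function is constant.
Step 2: f(z) = f(0) = 4 - 6i for all z.
Step 3: |f(w)| = |4 - 6i| = sqrt(16 + 36)
Step 4: = 7.2111

7.2111


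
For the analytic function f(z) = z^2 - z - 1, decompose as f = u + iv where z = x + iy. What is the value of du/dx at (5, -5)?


Step 1: f(z) = (x+iy)^2 - (x+iy) - 1
Step 2: u = (x^2 - y^2) - x - 1
Step 3: u_x = 2x - 1
Step 4: At (5, -5): u_x = 10 - 1 = 9

9


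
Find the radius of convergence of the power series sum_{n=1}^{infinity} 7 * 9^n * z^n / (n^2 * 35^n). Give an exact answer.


Step 1: General term a_n = 7 * 9^n / (n^2 * 35^n)
Step 2: By the root test, |a_n|^(1/n) = 7^(1/n) * 9 / (n^(2/n) * 35) -> 9/35 as n -> infinity (since 7^(1/n) -> 1 and n^(2/n) -> 1)
Step 3: R = 1/lim|a_n|^(1/n) = 35/9

35/9


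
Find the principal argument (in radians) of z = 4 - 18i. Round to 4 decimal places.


Step 1: z = 4 - 18i
Step 2: arg(z) = atan2(-18, 4)
Step 3: arg(z) = -1.3521

-1.3521


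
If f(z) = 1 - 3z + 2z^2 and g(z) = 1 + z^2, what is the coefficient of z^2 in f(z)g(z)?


Step 1: z^2 term in f*g comes from: (1)*(z^2) + (-3z)*(0) + (2z^2)*(1)
Step 2: = 1 + 0 + 2
Step 3: = 3

3


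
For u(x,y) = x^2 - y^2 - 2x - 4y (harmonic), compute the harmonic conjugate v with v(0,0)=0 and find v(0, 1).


Step 1: v_x = -u_y = 2y + 4
Step 2: v_y = u_x = 2x - 2
Step 3: v = 2xy + 4x - 2y + C
Step 4: v(0,0) = 0 => C = 0
Step 5: v(0, 1) = -2

-2


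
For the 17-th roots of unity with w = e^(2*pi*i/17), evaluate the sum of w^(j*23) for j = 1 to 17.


Step 1: The sum sum_{j=1}^{n} w^(k*j) equals n if n | k, else 0.
Step 2: Here n = 17, k = 23
Step 3: Does n divide k? 17 | 23 -> False
Step 4: Sum = 0

0


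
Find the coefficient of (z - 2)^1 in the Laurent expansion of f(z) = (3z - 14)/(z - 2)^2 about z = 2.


Step 1: Write the numerator in powers of (z - 2): 3z - 14 = 3(z - 2) + (3*2 - 14) = 3(z - 2) - 8
Step 2: Divide by (z - 2)^2: f(z) = -8(z - 2)^(-2) + 3(z - 2)^(-1)
Step 3: This finite sum is the Laurent series of f about z = 2.
Step 4: Only the powers -2 and -1 appear, so the coefficient of (z - 2)^1 = 0

0


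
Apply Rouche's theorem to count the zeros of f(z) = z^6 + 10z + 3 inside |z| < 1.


Step 1: On |z| = 1 the three terms have sizes |z^6| = 1^6 = 1, |10z| = 10*1 = 10, |3| = 3
Step 2: The dominant term is g(z) = 10z; let h(z) = z^6 + 3 so f = g + h
Step 3: On |z| = 1: |g| = 10 and |h| <= 1 + 3 = 4
Step 4: Since 10 > 4, |h| < |g| on |z| = 1, so by Rouche f has the same number of zeros as g inside |z| < 1
Step 5: g(z) = 10z has 1 zero (at the origin, multiplicity 1) inside |z| < 1. Answer = 1

1


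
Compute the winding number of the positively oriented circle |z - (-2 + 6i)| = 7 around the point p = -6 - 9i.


Step 1: Center c = (-2, 6), radius = 7
Step 2: |p - c|^2 = (-4)^2 + (-15)^2 = 241
Step 3: r^2 = 49
Step 4: |p-c| > r so winding number = 0

0


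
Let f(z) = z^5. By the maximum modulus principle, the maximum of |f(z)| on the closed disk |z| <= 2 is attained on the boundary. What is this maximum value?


Step 1: On |z| = 2, |f(z)| = |z|^5 = 2^5
Step 2: By maximum modulus principle, maximum is on boundary.
Step 3: Maximum = 32 = 32

32


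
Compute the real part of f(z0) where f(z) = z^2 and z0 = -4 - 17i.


Step 1: z0 = -4 - 17i
Step 2: z0^2 = (-4)^2 - (-17)^2 + 136i
Step 3: real part = 16 - 289 = -273

-273


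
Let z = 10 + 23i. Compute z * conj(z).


Step 1: conj(z) = 10 - 23i
Step 2: z * conj(z) = 10^2 + 23^2
Step 3: = 100 + 529 = 629

629


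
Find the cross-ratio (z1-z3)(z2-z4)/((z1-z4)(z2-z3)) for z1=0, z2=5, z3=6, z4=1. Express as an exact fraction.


Step 1: (z1-z3)(z2-z4) = (-6) * 4 = -24
Step 2: (z1-z4)(z2-z3) = (-1) * (-1) = 1
Step 3: Cross-ratio = -24/1 = -24

-24


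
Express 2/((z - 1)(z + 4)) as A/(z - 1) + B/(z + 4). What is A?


Step 1: Multiply both sides by (z - 1) and set z = 1
Step 2: A = 2 / (1 + 4)
Step 3: A = 2 / 5
Step 4: A = 2/5

2/5


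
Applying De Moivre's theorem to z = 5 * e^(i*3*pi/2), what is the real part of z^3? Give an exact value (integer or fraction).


Step 1: By De Moivre's theorem, z^3 = 5^3 * e^(i*3*3*pi/2) = 125 * (cos(9*pi/2) + i*sin(9*pi/2))
Step 2: |z|^3 = 5^3 = 125
Step 3: Reduce the angle mod 2*pi: 9*pi/2 - 4*pi = pi/2
Step 4: cos(pi/2) = 0
Step 5: Re(z^3) = 125 * 0 = 0

0


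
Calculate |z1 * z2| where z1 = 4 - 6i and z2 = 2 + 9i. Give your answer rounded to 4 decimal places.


Step 1: |z1| = sqrt(4^2 + (-6)^2) = sqrt(52)
Step 2: |z2| = sqrt(2^2 + 9^2) = sqrt(85)
Step 3: |z1*z2| = |z1|*|z2| = sqrt(52) * sqrt(85) = sqrt(52 * 85) = sqrt(4420)
Step 4: = 66.4831

66.4831


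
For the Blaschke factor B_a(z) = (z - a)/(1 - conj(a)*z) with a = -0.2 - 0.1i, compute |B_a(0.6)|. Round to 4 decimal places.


Step 1: Numerator z0 - a = 0.6 - (-0.2 - 0.1i) = 0.8 + 0.1i
Step 2: Denominator 1 - conj(a)*z0 = 1 - (-0.2 + 0.1i)*0.6 = 1.12 - 0.06i
Step 3: |z0 - a|^2 = 0.8^2 + 0.1^2 = 0.65; |1 - conj(a)*z0|^2 = 1.12^2 + (-0.06)^2 = 1.258
Step 4: |B_a(0.6)| = sqrt(0.65 / 1.258) = sqrt(0.516693)
Step 5: = 0.7188

0.7188


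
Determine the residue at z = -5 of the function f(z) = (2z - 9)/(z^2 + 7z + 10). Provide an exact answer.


Step 1: Q(z) = z^2 + 7z + 10 = (z + 5)(z + 2)
Step 2: Q'(z) = 2z + 7
Step 3: Q'(-5) = -3, P(-5) = -19
Step 4: Res = P(-5)/Q'(-5) = -19/(-3) = 19/3

19/3


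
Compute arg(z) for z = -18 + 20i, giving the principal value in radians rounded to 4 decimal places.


Step 1: z = -18 + 20i
Step 2: arg(z) = atan2(20, -18)
Step 3: arg(z) = 2.3036

2.3036


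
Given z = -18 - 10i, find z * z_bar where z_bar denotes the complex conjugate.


Step 1: conj(z) = -18 + 10i
Step 2: z * conj(z) = (-18)^2 + (-10)^2
Step 3: = 324 + 100 = 424

424


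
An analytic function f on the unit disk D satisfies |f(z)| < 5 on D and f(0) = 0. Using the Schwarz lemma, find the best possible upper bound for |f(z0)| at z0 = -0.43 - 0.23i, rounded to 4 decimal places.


Step 1: g = f/5 maps D -> D with g(0) = 0, so by the Schwarz lemma |g(z)| <= |z|, i.e. |f(z)| <= 5|z|; this is sharp (f(z) = 5z).
Step 2: |z0|^2 = (-0.43)^2 + (-0.23)^2 = 0.2378
Step 3: |z0| = sqrt(0.2378) = 0.487647
Step 4: Best bound = 5 * |z0| = 5 * 0.487647 = 2.4382

2.4382


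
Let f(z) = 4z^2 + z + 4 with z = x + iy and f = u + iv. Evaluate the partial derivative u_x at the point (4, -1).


Step 1: f(z) = 4(x+iy)^2 + (x+iy) + 4
Step 2: u = 4(x^2 - y^2) + x + 4
Step 3: u_x = 8x + 1
Step 4: At (4, -1): u_x = 32 + 1 = 33

33


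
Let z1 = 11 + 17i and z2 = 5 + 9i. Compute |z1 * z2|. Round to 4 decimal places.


Step 1: |z1| = sqrt(11^2 + 17^2) = sqrt(410)
Step 2: |z2| = sqrt(5^2 + 9^2) = sqrt(106)
Step 3: |z1*z2| = |z1|*|z2| = sqrt(410) * sqrt(106) = sqrt(410 * 106) = sqrt(43460)
Step 4: = 208.4706

208.4706


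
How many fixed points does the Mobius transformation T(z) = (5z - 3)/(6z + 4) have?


Step 1: Fixed points satisfy T(z) = z
Step 2: 6z^2 - z + 3 = 0
Step 3: Discriminant = (-1)^2 - 4*6*3 = -71
Step 4: Number of fixed points = 2

2


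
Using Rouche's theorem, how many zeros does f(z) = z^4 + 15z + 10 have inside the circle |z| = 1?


Step 1: On |z| = 1 the three terms have sizes |z^4| = 1^4 = 1, |15z| = 15*1 = 15, |10| = 10
Step 2: The dominant term is g(z) = 15z; let h(z) = z^4 + 10 so f = g + h
Step 3: On |z| = 1: |g| = 15 and |h| <= 1 + 10 = 11
Step 4: Since 15 > 11, |h| < |g| on |z| = 1, so by Rouche f has the same number of zeros as g inside |z| < 1
Step 5: g(z) = 15z has 1 zero (at the origin, multiplicity 1) inside |z| < 1. Answer = 1

1


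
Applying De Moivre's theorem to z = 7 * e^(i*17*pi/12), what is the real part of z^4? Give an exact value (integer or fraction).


Step 1: By De Moivre's theorem, z^4 = 7^4 * e^(i*4*17*pi/12) = 2401 * (cos(17*pi/3) + i*sin(17*pi/3))
Step 2: |z|^4 = 7^4 = 2401
Step 3: Reduce the angle mod 2*pi: 17*pi/3 - 4*pi = 5*pi/3
Step 4: cos(5*pi/3) = 1/2
Step 5: Re(z^4) = 2401 * 1/2 = 2401/2

2401/2


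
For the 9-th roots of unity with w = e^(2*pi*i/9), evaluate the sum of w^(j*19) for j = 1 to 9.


Step 1: The sum sum_{j=1}^{n} w^(k*j) equals n if n | k, else 0.
Step 2: Here n = 9, k = 19
Step 3: Does n divide k? 9 | 19 -> False
Step 4: Sum = 0

0


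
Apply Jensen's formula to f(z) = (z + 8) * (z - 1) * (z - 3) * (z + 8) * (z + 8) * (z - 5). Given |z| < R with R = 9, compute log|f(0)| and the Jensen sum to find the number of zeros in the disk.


Jensen's formula: (1/2pi)*integral log|f(Re^it)|dt = log|f(0)| + sum_{|a_k|<R} log(R/|a_k|)
Step 1: f(0) = 8 * (-1) * (-3) * 8 * 8 * (-5) = -7680
Step 2: log|f(0)| = log|-8| + log|1| + log|3| + log|-8| + log|-8| + log|5| = 8.9464
Step 3: Zeros inside |z| < 9: -8, 1, 3, -8, -8, 5
Step 4: Jensen sum = log(9/8) + log(9/1) + log(9/3) + log(9/8) + log(9/8) + log(9/5) = 4.237
Step 5: n(R) = number of terms in the Jensen sum = count of zeros inside |z| < 9 = 6

6


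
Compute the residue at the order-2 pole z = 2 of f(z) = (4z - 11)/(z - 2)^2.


Step 1: Pole of order 2 at z = 2
Step 2: Res = lim d/dz [(z - 2)^2 * f(z)] as z -> 2
Step 3: (z - 2)^2 * f(z) = 4z - 11
Step 4: d/dz[4z - 11] = 4

4


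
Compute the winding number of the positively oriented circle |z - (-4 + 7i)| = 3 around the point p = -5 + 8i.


Step 1: Center c = (-4, 7), radius = 3
Step 2: |p - c|^2 = (-1)^2 + 1^2 = 2
Step 3: r^2 = 9
Step 4: |p-c| < r so winding number = 1

1


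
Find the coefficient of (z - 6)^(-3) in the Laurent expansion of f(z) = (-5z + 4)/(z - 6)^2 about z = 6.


Step 1: Write the numerator in powers of (z - 6): -5z + 4 = -5(z - 6) + (-5*6 + 4) = -5(z - 6) - 26
Step 2: Divide by (z - 6)^2: f(z) = -26(z - 6)^(-2) - 5(z - 6)^(-1)
Step 3: This finite sum is the Laurent series of f about z = 6.
Step 4: Only the powers -2 and -1 appear, so the coefficient of (z - 6)^(-3) = 0

0


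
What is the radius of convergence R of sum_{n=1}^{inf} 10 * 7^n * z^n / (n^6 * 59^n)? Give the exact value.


Step 1: General term a_n = 10 * 7^n / (n^6 * 59^n)
Step 2: By the root test, |a_n|^(1/n) = 10^(1/n) * 7 / (n^(6/n) * 59) -> 7/59 as n -> infinity (since 10^(1/n) -> 1 and n^(6/n) -> 1)
Step 3: R = 1/lim|a_n|^(1/n) = 59/7

59/7


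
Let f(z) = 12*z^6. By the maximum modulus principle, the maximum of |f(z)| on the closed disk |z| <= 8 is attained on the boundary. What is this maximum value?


Step 1: On |z| = 8, |f(z)| = 12 * |z|^6 = 12 * 8^6
Step 2: By maximum modulus principle, maximum is on boundary.
Step 3: Maximum = 12 * 262144 = 3145728

3145728


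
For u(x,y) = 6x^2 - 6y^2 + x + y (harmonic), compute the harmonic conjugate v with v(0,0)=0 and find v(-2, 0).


Step 1: v_x = -u_y = 12y - 1
Step 2: v_y = u_x = 12x + 1
Step 3: v = 12xy - x + y + C
Step 4: v(0,0) = 0 => C = 0
Step 5: v(-2, 0) = 2

2


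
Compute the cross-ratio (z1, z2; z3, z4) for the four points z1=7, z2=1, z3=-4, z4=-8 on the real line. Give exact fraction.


Step 1: (z1-z3)(z2-z4) = 11 * 9 = 99
Step 2: (z1-z4)(z2-z3) = 15 * 5 = 75
Step 3: Cross-ratio = 99/75 = 33/25

33/25


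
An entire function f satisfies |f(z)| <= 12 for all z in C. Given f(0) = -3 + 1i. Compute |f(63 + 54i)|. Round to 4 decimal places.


Step 1: By Liouville's theorem, a bounded entire function is constant.
Step 2: f(z) = f(0) = -3 + 1i for all z.
Step 3: |f(w)| = |-3 + 1i| = sqrt(9 + 1)
Step 4: = 3.1623

3.1623


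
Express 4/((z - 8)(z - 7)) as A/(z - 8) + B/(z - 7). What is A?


Step 1: Multiply both sides by (z - 8) and set z = 8
Step 2: A = 4 / (8 - 7)
Step 3: A = 4 / 1
Step 4: A = 4

4


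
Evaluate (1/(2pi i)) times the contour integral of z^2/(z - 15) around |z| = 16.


Step 1: f(z) = z^2, a = 15 is inside |z| = 16
Step 2: By Cauchy integral formula: (1/(2pi*i)) * integral = f(a)
Step 3: f(15) = 15^2 = 225

225


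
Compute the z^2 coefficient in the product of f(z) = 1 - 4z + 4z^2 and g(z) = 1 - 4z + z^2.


Step 1: z^2 term in f*g comes from: (1)*(z^2) + (-4z)*(-4z) + (4z^2)*(1)
Step 2: = 1 + 16 + 4
Step 3: = 21

21


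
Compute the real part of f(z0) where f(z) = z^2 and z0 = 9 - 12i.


Step 1: z0 = 9 - 12i
Step 2: z0^2 = 9^2 - (-12)^2 - 216i
Step 3: real part = 81 - 144 = -63

-63


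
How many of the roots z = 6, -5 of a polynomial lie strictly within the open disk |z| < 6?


Step 1: Check each root:
  z = 6: |6| = 6 >= 6
  z = -5: |-5| = 5 < 6
Step 2: Count = 1

1


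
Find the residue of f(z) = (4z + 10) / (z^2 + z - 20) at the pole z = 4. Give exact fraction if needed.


Step 1: Q(z) = z^2 + z - 20 = (z - 4)(z + 5)
Step 2: Q'(z) = 2z + 1
Step 3: Q'(4) = 9, P(4) = 26
Step 4: Res = P(4)/Q'(4) = 26/9 = 26/9

26/9


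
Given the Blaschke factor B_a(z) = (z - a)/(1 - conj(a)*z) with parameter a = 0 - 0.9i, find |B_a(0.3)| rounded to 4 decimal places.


Step 1: Numerator z0 - a = 0.3 - (0 - 0.9i) = 0.3 + 0.9i
Step 2: Denominator 1 - conj(a)*z0 = 1 - (0 + 0.9i)*0.3 = 1 - 0.27i
Step 3: |z0 - a|^2 = 0.3^2 + 0.9^2 = 0.9; |1 - conj(a)*z0|^2 = 1^2 + (-0.27)^2 = 1.0729
Step 4: |B_a(0.3)| = sqrt(0.9 / 1.0729) = sqrt(0.838848)
Step 5: = 0.9159

0.9159


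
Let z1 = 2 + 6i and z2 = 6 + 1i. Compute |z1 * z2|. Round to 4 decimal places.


Step 1: |z1| = sqrt(2^2 + 6^2) = sqrt(40)
Step 2: |z2| = sqrt(6^2 + 1^2) = sqrt(37)
Step 3: |z1*z2| = |z1|*|z2| = sqrt(40) * sqrt(37) = sqrt(40 * 37) = sqrt(1480)
Step 4: = 38.4708

38.4708


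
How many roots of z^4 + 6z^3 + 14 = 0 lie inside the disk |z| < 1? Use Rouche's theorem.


Step 1: On |z| = 1 the three terms have sizes |z^4| = 1^4 = 1, |6z^3| = 6*1^3 = 6, |14| = 14
Step 2: The dominant term is g(z) = 14; let h(z) = z^4 + 6z^3 so f = g + h
Step 3: On |z| = 1: |g| = 14 and |h| <= 1 + 6 = 7
Step 4: Since 14 > 7, |h| < |g| on |z| = 1, so by Rouche f has the same number of zeros as g inside |z| < 1
Step 5: g(z) = 14 is a nonzero constant with no zeros inside |z| < 1. Answer = 0

0


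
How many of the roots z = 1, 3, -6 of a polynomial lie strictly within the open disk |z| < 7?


Step 1: Check each root:
  z = 1: |1| = 1 < 7
  z = 3: |3| = 3 < 7
  z = -6: |-6| = 6 < 7
Step 2: Count = 3

3


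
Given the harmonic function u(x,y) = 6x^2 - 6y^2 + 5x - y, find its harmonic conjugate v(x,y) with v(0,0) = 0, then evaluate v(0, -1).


Step 1: v_x = -u_y = 12y + 1
Step 2: v_y = u_x = 12x + 5
Step 3: v = 12xy + x + 5y + C
Step 4: v(0,0) = 0 => C = 0
Step 5: v(0, -1) = -5

-5


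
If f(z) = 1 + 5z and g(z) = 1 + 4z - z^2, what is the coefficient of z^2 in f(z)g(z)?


Step 1: z^2 term in f*g comes from: (1)*(-z^2) + (5z)*(4z) + (0)*(1)
Step 2: = -1 + 20 + 0
Step 3: = 19

19


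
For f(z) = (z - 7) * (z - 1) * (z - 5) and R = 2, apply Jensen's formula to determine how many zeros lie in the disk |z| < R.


Jensen's formula: (1/2pi)*integral log|f(Re^it)|dt = log|f(0)| + sum_{|a_k|<R} log(R/|a_k|)
Step 1: f(0) = (-7) * (-1) * (-5) = -35
Step 2: log|f(0)| = log|7| + log|1| + log|5| = 3.5553
Step 3: Zeros inside |z| < 2: 1
Step 4: Jensen sum = log(2/1) = 0.6931
Step 5: n(R) = number of terms in the Jensen sum = count of zeros inside |z| < 2 = 1

1


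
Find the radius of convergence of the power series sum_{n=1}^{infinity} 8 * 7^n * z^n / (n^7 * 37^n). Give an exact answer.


Step 1: General term a_n = 8 * 7^n / (n^7 * 37^n)
Step 2: By the root test, |a_n|^(1/n) = 8^(1/n) * 7 / (n^(7/n) * 37) -> 7/37 as n -> infinity (since 8^(1/n) -> 1 and n^(7/n) -> 1)
Step 3: R = 1/lim|a_n|^(1/n) = 37/7

37/7


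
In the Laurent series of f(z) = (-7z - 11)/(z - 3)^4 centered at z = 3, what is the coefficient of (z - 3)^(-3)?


Step 1: Write the numerator in powers of (z - 3): -7z - 11 = -7(z - 3) + (-7*3 - 11) = -7(z - 3) - 32
Step 2: Divide by (z - 3)^4: f(z) = -32(z - 3)^(-4) - 7(z - 3)^(-3)
Step 3: This finite sum is the Laurent series of f about z = 3.
Step 4: Coefficient of (z - 3)^(-3) = coefficient of (z - 3) in the re-centred numerator = -7

-7


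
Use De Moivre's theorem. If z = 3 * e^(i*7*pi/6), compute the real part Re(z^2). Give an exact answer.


Step 1: By De Moivre's theorem, z^2 = 3^2 * e^(i*2*7*pi/6) = 9 * (cos(7*pi/3) + i*sin(7*pi/3))
Step 2: |z|^2 = 3^2 = 9
Step 3: Reduce the angle mod 2*pi: 7*pi/3 - 2*pi = pi/3
Step 4: cos(pi/3) = 1/2
Step 5: Re(z^2) = 9 * 1/2 = 9/2

9/2


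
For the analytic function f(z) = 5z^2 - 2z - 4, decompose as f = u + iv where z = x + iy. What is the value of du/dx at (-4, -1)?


Step 1: f(z) = 5(x+iy)^2 - 2(x+iy) - 4
Step 2: u = 5(x^2 - y^2) - 2x - 4
Step 3: u_x = 10x - 2
Step 4: At (-4, -1): u_x = -40 - 2 = -42

-42


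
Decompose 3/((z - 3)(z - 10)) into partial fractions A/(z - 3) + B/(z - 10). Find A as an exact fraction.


Step 1: Multiply both sides by (z - 3) and set z = 3
Step 2: A = 3 / (3 - 10)
Step 3: A = 3 / (-7)
Step 4: A = -3/7

-3/7


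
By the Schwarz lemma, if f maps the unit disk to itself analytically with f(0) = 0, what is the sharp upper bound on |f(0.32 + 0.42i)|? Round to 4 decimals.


Step 1: Schwarz lemma: if f: D -> D is analytic with f(0) = 0, then |f(z)| <= |z| for all z in D, and this is sharp (f(z) = z).
Step 2: |z0|^2 = 0.32^2 + 0.42^2 = 0.2788
Step 3: |z0| = sqrt(0.2788) = 0.528015
Step 4: Best bound = |z0| = 0.528

0.528


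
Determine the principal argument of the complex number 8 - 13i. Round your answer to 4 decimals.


Step 1: z = 8 - 13i
Step 2: arg(z) = atan2(-13, 8)
Step 3: arg(z) = -1.0191

-1.0191


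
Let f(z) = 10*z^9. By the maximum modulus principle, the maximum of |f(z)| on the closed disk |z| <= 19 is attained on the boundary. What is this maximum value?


Step 1: On |z| = 19, |f(z)| = 10 * |z|^9 = 10 * 19^9
Step 2: By maximum modulus principle, maximum is on boundary.
Step 3: Maximum = 10 * 322687697779 = 3226876977790

3226876977790


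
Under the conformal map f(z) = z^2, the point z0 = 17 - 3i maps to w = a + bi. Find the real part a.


Step 1: z0 = 17 - 3i
Step 2: z0^2 = 17^2 - (-3)^2 - 102i
Step 3: real part = 289 - 9 = 280

280


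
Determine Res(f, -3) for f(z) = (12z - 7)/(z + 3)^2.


Step 1: Pole of order 2 at z = -3
Step 2: Res = lim d/dz [(z + 3)^2 * f(z)] as z -> -3
Step 3: (z + 3)^2 * f(z) = 12z - 7
Step 4: d/dz[12z - 7] = 12

12


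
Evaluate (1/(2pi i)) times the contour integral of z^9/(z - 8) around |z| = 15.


Step 1: f(z) = z^9, a = 8 is inside |z| = 15
Step 2: By Cauchy integral formula: (1/(2pi*i)) * integral = f(a)
Step 3: f(8) = 8^9 = 134217728

134217728


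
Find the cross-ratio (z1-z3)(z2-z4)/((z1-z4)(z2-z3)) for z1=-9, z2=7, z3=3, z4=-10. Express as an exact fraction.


Step 1: (z1-z3)(z2-z4) = (-12) * 17 = -204
Step 2: (z1-z4)(z2-z3) = 1 * 4 = 4
Step 3: Cross-ratio = -204/4 = -51

-51


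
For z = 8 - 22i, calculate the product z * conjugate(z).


Step 1: conj(z) = 8 + 22i
Step 2: z * conj(z) = 8^2 + (-22)^2
Step 3: = 64 + 484 = 548

548


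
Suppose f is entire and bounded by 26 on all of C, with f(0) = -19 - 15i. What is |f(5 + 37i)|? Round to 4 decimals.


Step 1: By Liouville's theorem, a bounded entire function is constant.
Step 2: f(z) = f(0) = -19 - 15i for all z.
Step 3: |f(w)| = |-19 - 15i| = sqrt(361 + 225)
Step 4: = 24.2074

24.2074


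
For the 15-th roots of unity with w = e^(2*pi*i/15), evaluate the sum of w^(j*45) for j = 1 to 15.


Step 1: The sum sum_{j=1}^{n} w^(k*j) equals n if n | k, else 0.
Step 2: Here n = 15, k = 45
Step 3: Does n divide k? 15 | 45 -> True
Step 4: Sum = 15

15


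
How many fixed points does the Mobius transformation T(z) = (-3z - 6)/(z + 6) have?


Step 1: Fixed points satisfy T(z) = z
Step 2: z^2 + 9z + 6 = 0
Step 3: Discriminant = 9^2 - 4*1*6 = 57
Step 4: Number of fixed points = 2

2


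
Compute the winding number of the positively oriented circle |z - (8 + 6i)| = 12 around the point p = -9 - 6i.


Step 1: Center c = (8, 6), radius = 12
Step 2: |p - c|^2 = (-17)^2 + (-12)^2 = 433
Step 3: r^2 = 144
Step 4: |p-c| > r so winding number = 0

0


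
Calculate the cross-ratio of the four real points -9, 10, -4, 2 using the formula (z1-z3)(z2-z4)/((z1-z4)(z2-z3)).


Step 1: (z1-z3)(z2-z4) = (-5) * 8 = -40
Step 2: (z1-z4)(z2-z3) = (-11) * 14 = -154
Step 3: Cross-ratio = 40/154 = 20/77

20/77


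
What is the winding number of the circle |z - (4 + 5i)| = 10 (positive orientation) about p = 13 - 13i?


Step 1: Center c = (4, 5), radius = 10
Step 2: |p - c|^2 = 9^2 + (-18)^2 = 405
Step 3: r^2 = 100
Step 4: |p-c| > r so winding number = 0

0


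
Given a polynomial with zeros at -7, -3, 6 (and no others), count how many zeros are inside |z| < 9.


Step 1: Check each root:
  z = -7: |-7| = 7 < 9
  z = -3: |-3| = 3 < 9
  z = 6: |6| = 6 < 9
Step 2: Count = 3

3


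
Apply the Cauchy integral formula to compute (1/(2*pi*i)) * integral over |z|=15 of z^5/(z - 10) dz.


Step 1: f(z) = z^5, a = 10 is inside |z| = 15
Step 2: By Cauchy integral formula: (1/(2pi*i)) * integral = f(a)
Step 3: f(10) = 10^5 = 100000

100000


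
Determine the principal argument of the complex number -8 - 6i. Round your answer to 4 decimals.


Step 1: z = -8 - 6i
Step 2: arg(z) = atan2(-6, -8)
Step 3: arg(z) = -2.4981

-2.4981


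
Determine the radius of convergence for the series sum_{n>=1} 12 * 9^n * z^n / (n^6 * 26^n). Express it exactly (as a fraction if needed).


Step 1: General term a_n = 12 * 9^n / (n^6 * 26^n)
Step 2: By the root test, |a_n|^(1/n) = 12^(1/n) * 9 / (n^(6/n) * 26) -> 9/26 as n -> infinity (since 12^(1/n) -> 1 and n^(6/n) -> 1)
Step 3: R = 1/lim|a_n|^(1/n) = 26/9

26/9


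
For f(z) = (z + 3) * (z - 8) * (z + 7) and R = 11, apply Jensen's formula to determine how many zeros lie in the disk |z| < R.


Jensen's formula: (1/2pi)*integral log|f(Re^it)|dt = log|f(0)| + sum_{|a_k|<R} log(R/|a_k|)
Step 1: f(0) = 3 * (-8) * 7 = -168
Step 2: log|f(0)| = log|-3| + log|8| + log|-7| = 5.124
Step 3: Zeros inside |z| < 11: -3, 8, -7
Step 4: Jensen sum = log(11/3) + log(11/8) + log(11/7) = 2.0697
Step 5: n(R) = number of terms in the Jensen sum = count of zeros inside |z| < 11 = 3

3


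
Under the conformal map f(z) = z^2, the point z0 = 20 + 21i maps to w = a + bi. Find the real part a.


Step 1: z0 = 20 + 21i
Step 2: z0^2 = 20^2 - 21^2 + 840i
Step 3: real part = 400 - 441 = -41

-41


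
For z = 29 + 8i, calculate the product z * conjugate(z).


Step 1: conj(z) = 29 - 8i
Step 2: z * conj(z) = 29^2 + 8^2
Step 3: = 841 + 64 = 905

905


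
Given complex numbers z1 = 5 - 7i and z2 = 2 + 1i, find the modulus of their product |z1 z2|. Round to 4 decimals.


Step 1: |z1| = sqrt(5^2 + (-7)^2) = sqrt(74)
Step 2: |z2| = sqrt(2^2 + 1^2) = sqrt(5)
Step 3: |z1*z2| = |z1|*|z2| = sqrt(74) * sqrt(5) = sqrt(74 * 5) = sqrt(370)
Step 4: = 19.2354

19.2354


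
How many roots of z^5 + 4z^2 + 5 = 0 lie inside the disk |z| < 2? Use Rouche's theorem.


Step 1: On |z| = 2 the three terms have sizes |z^5| = 2^5 = 32, |4z^2| = 4*2^2 = 16, |5| = 5
Step 2: The dominant term is g(z) = z^5; let h(z) = 4z^2 + 5 so f = g + h
Step 3: On |z| = 2: |g| = 32 and |h| <= 16 + 5 = 21
Step 4: Since 32 > 21, |h| < |g| on |z| = 2, so by Rouche f has the same number of zeros as g inside |z| < 2
Step 5: g(z) = z^5 has 5 zeros (all at the origin) inside |z| < 2. Answer = 5

5


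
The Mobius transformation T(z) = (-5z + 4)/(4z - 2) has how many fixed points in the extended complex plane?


Step 1: Fixed points satisfy T(z) = z
Step 2: 4z^2 + 3z - 4 = 0
Step 3: Discriminant = 3^2 - 4*4*(-4) = 73
Step 4: Number of fixed points = 2

2


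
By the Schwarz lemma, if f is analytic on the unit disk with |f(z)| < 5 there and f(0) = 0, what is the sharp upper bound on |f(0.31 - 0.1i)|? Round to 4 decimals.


Step 1: g = f/5 maps D -> D with g(0) = 0, so by the Schwarz lemma |g(z)| <= |z|, i.e. |f(z)| <= 5|z|; this is sharp (f(z) = 5z).
Step 2: |z0|^2 = 0.31^2 + (-0.1)^2 = 0.1061
Step 3: |z0| = sqrt(0.1061) = 0.32573
Step 4: Best bound = 5 * |z0| = 5 * 0.32573 = 1.6286

1.6286


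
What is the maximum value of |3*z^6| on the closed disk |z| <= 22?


Step 1: On |z| = 22, |f(z)| = 3 * |z|^6 = 3 * 22^6
Step 2: By maximum modulus principle, maximum is on boundary.
Step 3: Maximum = 3 * 113379904 = 340139712

340139712


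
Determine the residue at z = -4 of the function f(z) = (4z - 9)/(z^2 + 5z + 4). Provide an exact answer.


Step 1: Q(z) = z^2 + 5z + 4 = (z + 4)(z + 1)
Step 2: Q'(z) = 2z + 5
Step 3: Q'(-4) = -3, P(-4) = -25
Step 4: Res = P(-4)/Q'(-4) = -25/(-3) = 25/3

25/3


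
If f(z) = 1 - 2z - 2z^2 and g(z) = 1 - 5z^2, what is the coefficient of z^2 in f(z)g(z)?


Step 1: z^2 term in f*g comes from: (1)*(-5z^2) + (-2z)*(0) + (-2z^2)*(1)
Step 2: = -5 + 0 - 2
Step 3: = -7

-7


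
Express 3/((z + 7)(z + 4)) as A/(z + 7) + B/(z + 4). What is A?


Step 1: Multiply both sides by (z + 7) and set z = -7
Step 2: A = 3 / (-7 + 4)
Step 3: A = 3 / (-3)
Step 4: A = -1

-1


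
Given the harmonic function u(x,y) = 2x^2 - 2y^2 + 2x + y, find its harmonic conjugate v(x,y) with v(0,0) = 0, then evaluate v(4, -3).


Step 1: v_x = -u_y = 4y - 1
Step 2: v_y = u_x = 4x + 2
Step 3: v = 4xy - x + 2y + C
Step 4: v(0,0) = 0 => C = 0
Step 5: v(4, -3) = -58

-58


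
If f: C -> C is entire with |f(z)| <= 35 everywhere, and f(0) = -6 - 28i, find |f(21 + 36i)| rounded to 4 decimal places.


Step 1: By Liouville's theorem, a bounded entire function is constant.
Step 2: f(z) = f(0) = -6 - 28i for all z.
Step 3: |f(w)| = |-6 - 28i| = sqrt(36 + 784)
Step 4: = 28.6356

28.6356


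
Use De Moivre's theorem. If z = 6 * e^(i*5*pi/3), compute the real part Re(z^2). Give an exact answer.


Step 1: By De Moivre's theorem, z^2 = 6^2 * e^(i*2*5*pi/3) = 36 * (cos(10*pi/3) + i*sin(10*pi/3))
Step 2: |z|^2 = 6^2 = 36
Step 3: Reduce the angle mod 2*pi: 10*pi/3 - 2*pi = 4*pi/3
Step 4: cos(4*pi/3) = -1/2
Step 5: Re(z^2) = 36 * (-1/2) = -18

-18


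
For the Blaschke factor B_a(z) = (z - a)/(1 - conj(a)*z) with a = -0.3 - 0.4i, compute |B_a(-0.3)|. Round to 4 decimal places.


Step 1: Numerator z0 - a = -0.3 - (-0.3 - 0.4i) = 0 + 0.4i
Step 2: Denominator 1 - conj(a)*z0 = 1 - (-0.3 + 0.4i)*(-0.3) = 0.91 + 0.12i
Step 3: |z0 - a|^2 = 0^2 + 0.4^2 = 0.16; |1 - conj(a)*z0|^2 = 0.91^2 + 0.12^2 = 0.8425
Step 4: |B_a(-0.3)| = sqrt(0.16 / 0.8425) = sqrt(0.189911)
Step 5: = 0.4358

0.4358


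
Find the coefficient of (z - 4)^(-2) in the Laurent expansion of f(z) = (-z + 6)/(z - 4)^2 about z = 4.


Step 1: Write the numerator in powers of (z - 4): -z + 6 = -(z - 4) + (-1*4 + 6) = -(z - 4) + 2
Step 2: Divide by (z - 4)^2: f(z) = 2(z - 4)^(-2) - (z - 4)^(-1)
Step 3: This finite sum is the Laurent series of f about z = 4.
Step 4: Coefficient of (z - 4)^(-2) = -1*4 + 6 = 2

2


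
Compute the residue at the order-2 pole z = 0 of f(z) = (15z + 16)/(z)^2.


Step 1: Pole of order 2 at z = 0
Step 2: Res = lim d/dz [(z)^2 * f(z)] as z -> 0
Step 3: (z)^2 * f(z) = 15z + 16
Step 4: d/dz[15z + 16] = 15

15


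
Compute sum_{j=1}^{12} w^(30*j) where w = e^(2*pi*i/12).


Step 1: The sum sum_{j=1}^{n} w^(k*j) equals n if n | k, else 0.
Step 2: Here n = 12, k = 30
Step 3: Does n divide k? 12 | 30 -> False
Step 4: Sum = 0

0


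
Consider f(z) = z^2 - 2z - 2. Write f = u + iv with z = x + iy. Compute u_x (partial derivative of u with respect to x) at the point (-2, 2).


Step 1: f(z) = (x+iy)^2 - 2(x+iy) - 2
Step 2: u = (x^2 - y^2) - 2x - 2
Step 3: u_x = 2x - 2
Step 4: At (-2, 2): u_x = -4 - 2 = -6

-6


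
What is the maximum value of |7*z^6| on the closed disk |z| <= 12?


Step 1: On |z| = 12, |f(z)| = 7 * |z|^6 = 7 * 12^6
Step 2: By maximum modulus principle, maximum is on boundary.
Step 3: Maximum = 7 * 2985984 = 20901888

20901888


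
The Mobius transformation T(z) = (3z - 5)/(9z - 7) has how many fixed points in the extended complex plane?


Step 1: Fixed points satisfy T(z) = z
Step 2: 9z^2 - 10z + 5 = 0
Step 3: Discriminant = (-10)^2 - 4*9*5 = -80
Step 4: Number of fixed points = 2

2


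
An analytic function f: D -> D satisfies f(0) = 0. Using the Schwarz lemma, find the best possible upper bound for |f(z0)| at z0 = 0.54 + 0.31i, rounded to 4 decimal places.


Step 1: Schwarz lemma: if f: D -> D is analytic with f(0) = 0, then |f(z)| <= |z| for all z in D, and this is sharp (f(z) = z).
Step 2: |z0|^2 = 0.54^2 + 0.31^2 = 0.3877
Step 3: |z0| = sqrt(0.3877) = 0.622656
Step 4: Best bound = |z0| = 0.6227

0.6227


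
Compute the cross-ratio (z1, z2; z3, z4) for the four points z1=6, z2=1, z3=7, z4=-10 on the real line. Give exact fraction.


Step 1: (z1-z3)(z2-z4) = (-1) * 11 = -11
Step 2: (z1-z4)(z2-z3) = 16 * (-6) = -96
Step 3: Cross-ratio = 11/96 = 11/96

11/96


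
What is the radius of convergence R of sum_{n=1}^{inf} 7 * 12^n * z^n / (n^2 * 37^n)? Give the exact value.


Step 1: General term a_n = 7 * 12^n / (n^2 * 37^n)
Step 2: By the root test, |a_n|^(1/n) = 7^(1/n) * 12 / (n^(2/n) * 37) -> 12/37 as n -> infinity (since 7^(1/n) -> 1 and n^(2/n) -> 1)
Step 3: R = 1/lim|a_n|^(1/n) = 37/12

37/12


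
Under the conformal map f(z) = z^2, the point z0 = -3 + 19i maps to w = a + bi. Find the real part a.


Step 1: z0 = -3 + 19i
Step 2: z0^2 = (-3)^2 - 19^2 - 114i
Step 3: real part = 9 - 361 = -352

-352


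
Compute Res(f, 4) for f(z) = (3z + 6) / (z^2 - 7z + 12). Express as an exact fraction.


Step 1: Q(z) = z^2 - 7z + 12 = (z - 4)(z - 3)
Step 2: Q'(z) = 2z - 7
Step 3: Q'(4) = 1, P(4) = 18
Step 4: Res = P(4)/Q'(4) = 18/1 = 18

18


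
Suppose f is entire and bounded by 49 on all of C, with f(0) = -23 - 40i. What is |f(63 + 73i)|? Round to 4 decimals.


Step 1: By Liouville's theorem, a bounded entire function is constant.
Step 2: f(z) = f(0) = -23 - 40i for all z.
Step 3: |f(w)| = |-23 - 40i| = sqrt(529 + 1600)
Step 4: = 46.1411

46.1411


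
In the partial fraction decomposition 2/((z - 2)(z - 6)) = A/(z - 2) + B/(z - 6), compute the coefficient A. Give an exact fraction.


Step 1: Multiply both sides by (z - 2) and set z = 2
Step 2: A = 2 / (2 - 6)
Step 3: A = 2 / (-4)
Step 4: A = -1/2

-1/2


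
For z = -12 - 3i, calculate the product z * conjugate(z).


Step 1: conj(z) = -12 + 3i
Step 2: z * conj(z) = (-12)^2 + (-3)^2
Step 3: = 144 + 9 = 153

153


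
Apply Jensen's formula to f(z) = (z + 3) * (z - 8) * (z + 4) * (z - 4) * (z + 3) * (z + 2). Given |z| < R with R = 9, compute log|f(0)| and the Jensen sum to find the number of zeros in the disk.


Jensen's formula: (1/2pi)*integral log|f(Re^it)|dt = log|f(0)| + sum_{|a_k|<R} log(R/|a_k|)
Step 1: f(0) = 3 * (-8) * 4 * (-4) * 3 * 2 = 2304
Step 2: log|f(0)| = log|-3| + log|8| + log|-4| + log|4| + log|-3| + log|-2| = 7.7424
Step 3: Zeros inside |z| < 9: -3, 8, -4, 4, -3, -2
Step 4: Jensen sum = log(9/3) + log(9/8) + log(9/4) + log(9/4) + log(9/3) + log(9/2) = 5.4409
Step 5: n(R) = number of terms in the Jensen sum = count of zeros inside |z| < 9 = 6

6


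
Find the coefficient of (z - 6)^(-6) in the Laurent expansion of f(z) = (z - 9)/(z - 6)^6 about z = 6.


Step 1: Write the numerator in powers of (z - 6): z - 9 = (z - 6) + (1*6 - 9) = (z - 6) - 3
Step 2: Divide by (z - 6)^6: f(z) = -3(z - 6)^(-6) + (z - 6)^(-5)
Step 3: This finite sum is the Laurent series of f about z = 6.
Step 4: Coefficient of (z - 6)^(-6) = 1*6 - 9 = -3

-3


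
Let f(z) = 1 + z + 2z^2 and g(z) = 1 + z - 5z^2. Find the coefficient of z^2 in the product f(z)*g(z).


Step 1: z^2 term in f*g comes from: (1)*(-5z^2) + (z)*(z) + (2z^2)*(1)
Step 2: = -5 + 1 + 2
Step 3: = -2

-2


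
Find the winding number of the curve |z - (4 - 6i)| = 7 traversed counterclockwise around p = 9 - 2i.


Step 1: Center c = (4, -6), radius = 7
Step 2: |p - c|^2 = 5^2 + 4^2 = 41
Step 3: r^2 = 49
Step 4: |p-c| < r so winding number = 1

1


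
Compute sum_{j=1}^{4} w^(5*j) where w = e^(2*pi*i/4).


Step 1: The sum sum_{j=1}^{n} w^(k*j) equals n if n | k, else 0.
Step 2: Here n = 4, k = 5
Step 3: Does n divide k? 4 | 5 -> False
Step 4: Sum = 0

0


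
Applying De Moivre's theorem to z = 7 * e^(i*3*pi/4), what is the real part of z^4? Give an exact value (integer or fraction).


Step 1: By De Moivre's theorem, z^4 = 7^4 * e^(i*4*3*pi/4) = 2401 * (cos(3*pi) + i*sin(3*pi))
Step 2: |z|^4 = 7^4 = 2401
Step 3: Reduce the angle mod 2*pi: 3*pi - 2*pi = pi
Step 4: cos(pi) = -1
Step 5: Re(z^4) = 2401 * (-1) = -2401

-2401


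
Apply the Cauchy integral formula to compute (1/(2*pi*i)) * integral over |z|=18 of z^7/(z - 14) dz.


Step 1: f(z) = z^7, a = 14 is inside |z| = 18
Step 2: By Cauchy integral formula: (1/(2pi*i)) * integral = f(a)
Step 3: f(14) = 14^7 = 105413504

105413504


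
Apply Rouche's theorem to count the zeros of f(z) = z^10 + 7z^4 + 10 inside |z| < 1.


Step 1: On |z| = 1 the three terms have sizes |z^10| = 1^10 = 1, |7z^4| = 7*1^4 = 7, |10| = 10
Step 2: The dominant term is g(z) = 10; let h(z) = z^10 + 7z^4 so f = g + h
Step 3: On |z| = 1: |g| = 10 and |h| <= 1 + 7 = 8
Step 4: Since 10 > 8, |h| < |g| on |z| = 1, so by Rouche f has the same number of zeros as g inside |z| < 1
Step 5: g(z) = 10 is a nonzero constant with no zeros inside |z| < 1. Answer = 0

0


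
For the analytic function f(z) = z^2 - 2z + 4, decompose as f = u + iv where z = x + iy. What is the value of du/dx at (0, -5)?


Step 1: f(z) = (x+iy)^2 - 2(x+iy) + 4
Step 2: u = (x^2 - y^2) - 2x + 4
Step 3: u_x = 2x - 2
Step 4: At (0, -5): u_x = 0 - 2 = -2

-2


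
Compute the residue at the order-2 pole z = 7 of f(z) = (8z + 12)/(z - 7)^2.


Step 1: Pole of order 2 at z = 7
Step 2: Res = lim d/dz [(z - 7)^2 * f(z)] as z -> 7
Step 3: (z - 7)^2 * f(z) = 8z + 12
Step 4: d/dz[8z + 12] = 8

8


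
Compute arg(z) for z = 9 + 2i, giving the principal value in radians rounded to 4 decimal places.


Step 1: z = 9 + 2i
Step 2: arg(z) = atan2(2, 9)
Step 3: arg(z) = 0.2187

0.2187


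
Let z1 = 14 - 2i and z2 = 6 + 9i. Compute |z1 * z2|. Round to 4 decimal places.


Step 1: |z1| = sqrt(14^2 + (-2)^2) = sqrt(200)
Step 2: |z2| = sqrt(6^2 + 9^2) = sqrt(117)
Step 3: |z1*z2| = |z1|*|z2| = sqrt(200) * sqrt(117) = sqrt(200 * 117) = sqrt(23400)
Step 4: = 152.9706

152.9706


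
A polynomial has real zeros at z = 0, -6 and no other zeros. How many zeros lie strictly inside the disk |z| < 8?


Step 1: Check each root:
  z = 0: |0| = 0 < 8
  z = -6: |-6| = 6 < 8
Step 2: Count = 2

2


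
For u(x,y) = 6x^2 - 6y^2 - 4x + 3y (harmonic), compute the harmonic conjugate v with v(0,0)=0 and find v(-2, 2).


Step 1: v_x = -u_y = 12y - 3
Step 2: v_y = u_x = 12x - 4
Step 3: v = 12xy - 3x - 4y + C
Step 4: v(0,0) = 0 => C = 0
Step 5: v(-2, 2) = -50

-50


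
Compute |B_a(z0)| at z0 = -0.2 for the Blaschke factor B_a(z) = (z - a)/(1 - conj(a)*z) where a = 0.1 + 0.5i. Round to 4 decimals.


Step 1: Numerator z0 - a = -0.2 - (0.1 + 0.5i) = -0.3 - 0.5i
Step 2: Denominator 1 - conj(a)*z0 = 1 - (0.1 - 0.5i)*(-0.2) = 1.02 - 0.1i
Step 3: |z0 - a|^2 = (-0.3)^2 + (-0.5)^2 = 0.34; |1 - conj(a)*z0|^2 = 1.02^2 + (-0.1)^2 = 1.0504
Step 4: |B_a(-0.2)| = sqrt(0.34 / 1.0504) = sqrt(0.323686)
Step 5: = 0.5689

0.5689


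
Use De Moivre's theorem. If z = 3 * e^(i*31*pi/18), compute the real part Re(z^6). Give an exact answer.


Step 1: By De Moivre's theorem, z^6 = 3^6 * e^(i*6*31*pi/18) = 729 * (cos(31*pi/3) + i*sin(31*pi/3))
Step 2: |z|^6 = 3^6 = 729
Step 3: Reduce the angle mod 2*pi: 31*pi/3 - 10*pi = pi/3
Step 4: cos(pi/3) = 1/2
Step 5: Re(z^6) = 729 * 1/2 = 729/2

729/2


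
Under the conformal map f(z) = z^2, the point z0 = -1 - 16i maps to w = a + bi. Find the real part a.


Step 1: z0 = -1 - 16i
Step 2: z0^2 = (-1)^2 - (-16)^2 + 32i
Step 3: real part = 1 - 256 = -255

-255


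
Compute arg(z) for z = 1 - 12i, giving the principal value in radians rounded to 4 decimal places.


Step 1: z = 1 - 12i
Step 2: arg(z) = atan2(-12, 1)
Step 3: arg(z) = -1.4877

-1.4877


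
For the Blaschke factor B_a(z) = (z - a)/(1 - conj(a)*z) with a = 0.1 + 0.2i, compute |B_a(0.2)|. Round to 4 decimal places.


Step 1: Numerator z0 - a = 0.2 - (0.1 + 0.2i) = 0.1 - 0.2i
Step 2: Denominator 1 - conj(a)*z0 = 1 - (0.1 - 0.2i)*0.2 = 0.98 + 0.04i
Step 3: |z0 - a|^2 = 0.1^2 + (-0.2)^2 = 0.05; |1 - conj(a)*z0|^2 = 0.98^2 + 0.04^2 = 0.962
Step 4: |B_a(0.2)| = sqrt(0.05 / 0.962) = sqrt(0.051975)
Step 5: = 0.228

0.228


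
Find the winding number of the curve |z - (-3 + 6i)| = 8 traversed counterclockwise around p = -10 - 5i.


Step 1: Center c = (-3, 6), radius = 8
Step 2: |p - c|^2 = (-7)^2 + (-11)^2 = 170
Step 3: r^2 = 64
Step 4: |p-c| > r so winding number = 0

0


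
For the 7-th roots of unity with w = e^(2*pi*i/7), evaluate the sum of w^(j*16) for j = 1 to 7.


Step 1: The sum sum_{j=1}^{n} w^(k*j) equals n if n | k, else 0.
Step 2: Here n = 7, k = 16
Step 3: Does n divide k? 7 | 16 -> False
Step 4: Sum = 0

0


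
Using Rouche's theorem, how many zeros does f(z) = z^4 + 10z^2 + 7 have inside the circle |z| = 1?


Step 1: On |z| = 1 the three terms have sizes |z^4| = 1^4 = 1, |10z^2| = 10*1^2 = 10, |7| = 7
Step 2: The dominant term is g(z) = 10z^2; let h(z) = z^4 + 7 so f = g + h
Step 3: On |z| = 1: |g| = 10 and |h| <= 1 + 7 = 8
Step 4: Since 10 > 8, |h| < |g| on |z| = 1, so by Rouche f has the same number of zeros as g inside |z| < 1
Step 5: g(z) = 10z^2 has 2 zeros (at the origin, multiplicity 2) inside |z| < 1. Answer = 2

2


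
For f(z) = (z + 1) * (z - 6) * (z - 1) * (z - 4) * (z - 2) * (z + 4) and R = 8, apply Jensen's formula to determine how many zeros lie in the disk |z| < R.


Jensen's formula: (1/2pi)*integral log|f(Re^it)|dt = log|f(0)| + sum_{|a_k|<R} log(R/|a_k|)
Step 1: f(0) = 1 * (-6) * (-1) * (-4) * (-2) * 4 = 192
Step 2: log|f(0)| = log|-1| + log|6| + log|1| + log|4| + log|2| + log|-4| = 5.2575
Step 3: Zeros inside |z| < 8: -1, 6, 1, 4, 2, -4
Step 4: Jensen sum = log(8/1) + log(8/6) + log(8/1) + log(8/4) + log(8/2) + log(8/4) = 7.2192
Step 5: n(R) = number of terms in the Jensen sum = count of zeros inside |z| < 8 = 6

6
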